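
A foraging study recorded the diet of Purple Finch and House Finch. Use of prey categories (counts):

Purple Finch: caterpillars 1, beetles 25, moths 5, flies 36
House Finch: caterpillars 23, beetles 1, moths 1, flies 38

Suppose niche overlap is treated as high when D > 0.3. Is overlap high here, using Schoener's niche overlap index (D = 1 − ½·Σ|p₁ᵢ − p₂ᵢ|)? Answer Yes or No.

Proportions for Purple Finch (n=67): 1/67=0.0149, 25/67=0.3731, 5/67=0.0746, 36/67=0.5373
Proportions for House Finch (n=63): 23/63=0.3651, 1/63=0.0159, 1/63=0.0159, 38/63=0.6032
Σ|p₁ᵢ − p₂ᵢ| = 0.3502 + 0.3572 + 0.0587 + 0.0659 = 0.8320
D = 1 − ½ × 0.8320 = 1 − 0.41600 = 0.58400
D = 0.58400 > 0.3 → Yes.

Yes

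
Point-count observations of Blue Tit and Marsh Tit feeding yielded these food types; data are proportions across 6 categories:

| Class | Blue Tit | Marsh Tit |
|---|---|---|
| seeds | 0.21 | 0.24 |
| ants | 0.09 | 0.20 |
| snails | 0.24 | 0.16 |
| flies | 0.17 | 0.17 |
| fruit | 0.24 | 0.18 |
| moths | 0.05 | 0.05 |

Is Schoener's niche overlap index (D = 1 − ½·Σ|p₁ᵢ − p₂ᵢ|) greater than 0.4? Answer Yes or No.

Σ|p₁ᵢ − p₂ᵢ| = 0.03 + 0.11 + 0.08 + 0.00 + 0.06 + 0.00 = 0.28
D = 1 − ½ × 0.28 = 1 − 0.140 = 0.8600
D = 0.8600 > 0.4 → Yes.

Yes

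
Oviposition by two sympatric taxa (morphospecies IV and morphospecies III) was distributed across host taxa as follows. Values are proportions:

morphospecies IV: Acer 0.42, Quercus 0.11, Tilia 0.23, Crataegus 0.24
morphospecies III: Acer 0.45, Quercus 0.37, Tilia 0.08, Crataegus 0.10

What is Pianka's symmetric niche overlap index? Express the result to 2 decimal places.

Σ p₁ᵢp₂ᵢ = 0.1890 + 0.0407 + 0.0184 + 0.0240 = 0.2721
Σp_1ᵢ² = 0.42² + 0.11² + 0.23² + 0.24² = 0.1764 + 0.0121 + 0.0529 + 0.0576 = 0.2990
Σp_2ᵢ² = 0.45² + 0.37² + 0.08² + 0.10² = 0.2025 + 0.1369 + 0.0064 + 0.0100 = 0.3558
O = 0.2721 / √(0.2990 × 0.3558) = 0.2721 / 0.32617 = 0.8342

0.83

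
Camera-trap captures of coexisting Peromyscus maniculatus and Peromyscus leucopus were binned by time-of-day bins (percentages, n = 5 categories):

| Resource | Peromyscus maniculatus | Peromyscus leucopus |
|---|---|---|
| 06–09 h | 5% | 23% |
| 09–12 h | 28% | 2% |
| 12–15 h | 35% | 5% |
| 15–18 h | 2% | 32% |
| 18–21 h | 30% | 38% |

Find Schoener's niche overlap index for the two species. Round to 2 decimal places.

0.44

Convert percentages to proportions (divide by 100).
Σ|p₁ᵢ − p₂ᵢ| = 0.18 + 0.26 + 0.30 + 0.30 + 0.08 = 1.12
D = 1 − ½ × 1.12 = 1 − 0.560 = 0.4400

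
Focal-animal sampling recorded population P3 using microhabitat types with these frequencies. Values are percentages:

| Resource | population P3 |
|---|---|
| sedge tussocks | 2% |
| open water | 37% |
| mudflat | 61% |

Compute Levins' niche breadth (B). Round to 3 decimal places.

1.963

Convert percentages to proportions (divide by 100).
Σpᵢ² = 0.02² + 0.37² + 0.61² = 0.0004 + 0.1369 + 0.3721 = 0.5094
B = 1 / 0.5094 = 1.96309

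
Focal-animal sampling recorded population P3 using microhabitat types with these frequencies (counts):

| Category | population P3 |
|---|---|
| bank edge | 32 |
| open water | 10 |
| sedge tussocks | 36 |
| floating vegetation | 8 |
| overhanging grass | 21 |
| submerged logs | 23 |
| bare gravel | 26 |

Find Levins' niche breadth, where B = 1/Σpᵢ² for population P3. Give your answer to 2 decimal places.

Proportions for population P3 (n=156): 32/156=0.2051, 10/156=0.0641, 36/156=0.2308, 8/156=0.0513, 21/156=0.1346, 23/156=0.1474, 26/156=0.1667
Σpᵢ² = 0.2051² + 0.0641² + 0.2308² + 0.0513² + 0.1346² + 0.1474² + 0.1667² = 0.042066 + 0.004109 + 0.053269 + 0.002632 + 0.018117 + 0.021727 + 0.027789 = 0.169709
B = 1 / 0.169709 = 5.8924

5.89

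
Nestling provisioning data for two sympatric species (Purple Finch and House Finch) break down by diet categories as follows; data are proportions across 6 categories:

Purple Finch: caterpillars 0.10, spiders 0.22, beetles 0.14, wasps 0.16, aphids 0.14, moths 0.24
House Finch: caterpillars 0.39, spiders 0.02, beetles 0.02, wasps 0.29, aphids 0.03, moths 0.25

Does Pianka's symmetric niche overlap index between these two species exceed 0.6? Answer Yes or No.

Σ p₁ᵢp₂ᵢ = 0.0390 + 0.0044 + 0.0028 + 0.0464 + 0.0042 + 0.0600 = 0.1568
Σp_1ᵢ² = 0.10² + 0.22² + 0.14² + 0.16² + 0.14² + 0.24² = 0.0100 + 0.0484 + 0.0196 + 0.0256 + 0.0196 + 0.0576 = 0.1808
Σp_2ᵢ² = 0.39² + 0.02² + 0.02² + 0.29² + 0.03² + 0.25² = 0.1521 + 0.0004 + 0.0004 + 0.0841 + 0.0009 + 0.0625 = 0.3004
O = 0.1568 / √(0.1808 × 0.3004) = 0.1568 / 0.23305 = 0.6728
O = 0.6728 > 0.6 → Yes.

Yes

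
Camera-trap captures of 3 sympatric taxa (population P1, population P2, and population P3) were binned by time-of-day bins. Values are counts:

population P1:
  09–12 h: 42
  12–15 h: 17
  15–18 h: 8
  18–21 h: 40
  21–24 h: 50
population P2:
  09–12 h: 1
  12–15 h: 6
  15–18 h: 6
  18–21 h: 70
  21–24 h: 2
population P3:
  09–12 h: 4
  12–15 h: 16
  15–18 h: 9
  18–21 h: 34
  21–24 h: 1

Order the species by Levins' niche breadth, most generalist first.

population P1 > population P3 > population P2

Proportions for population P1 (n=157): 42/157=0.2675, 17/157=0.1083, 8/157=0.0510, 40/157=0.2548, 50/157=0.3185
Proportions for population P2 (n=85): 1/85=0.0118, 6/85=0.0706, 6/85=0.0706, 70/85=0.8235, 2/85=0.0235
Proportions for population P3 (n=64): 4/64=0.0625, 16/64=0.2500, 9/64=0.1406, 34/64=0.5313, 1/64=0.0156
Σp_P1ᵢ² = 0.2675² + 0.1083² + 0.0510² + 0.2548² + 0.3185² = 0.071556 + 0.011729 + 0.002601 + 0.064923 + 0.101442 = 0.252251
B_P1 = 1 / 0.252251 = 3.9643
Σp_P2ᵢ² = 0.0118² + 0.0706² + 0.0706² + 0.8235² + 0.0235² = 0.000139 + 0.004984 + 0.004984 + 0.678152 + 0.000552 = 0.688811
B_P2 = 1 / 0.688811 = 1.4518
Σp_P3ᵢ² = 0.0625² + 0.2500² + 0.1406² + 0.5313² + 0.0156² = 0.003906 + 0.062500 + 0.019768 + 0.282280 + 0.000243 = 0.368697
B_P3 = 1 / 0.368697 = 2.7123
Ranking by B (broadest → narrowest): population P1 (3.96) > population P3 (2.71) > population P2 (1.45)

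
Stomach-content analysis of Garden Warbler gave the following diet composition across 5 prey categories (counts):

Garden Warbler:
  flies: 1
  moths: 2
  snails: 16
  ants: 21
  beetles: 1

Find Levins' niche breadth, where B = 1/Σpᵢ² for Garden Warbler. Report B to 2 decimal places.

2.39

Proportions for Garden Warbler (n=41): 1/41=0.0244, 2/41=0.0488, 16/41=0.3902, 21/41=0.5122, 1/41=0.0244
Σpᵢ² = 0.0244² + 0.0488² + 0.3902² + 0.5122² + 0.0244² = 0.000595 + 0.002381 + 0.152256 + 0.262349 + 0.000595 = 0.418176
B = 1 / 0.418176 = 2.3913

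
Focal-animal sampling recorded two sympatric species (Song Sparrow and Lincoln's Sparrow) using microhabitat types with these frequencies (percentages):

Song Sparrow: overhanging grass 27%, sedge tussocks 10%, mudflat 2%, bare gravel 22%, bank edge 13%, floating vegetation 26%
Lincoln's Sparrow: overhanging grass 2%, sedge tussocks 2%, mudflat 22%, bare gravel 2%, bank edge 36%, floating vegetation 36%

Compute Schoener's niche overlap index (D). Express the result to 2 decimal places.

0.47

Convert percentages to proportions (divide by 100).
Σ|p₁ᵢ − p₂ᵢ| = 0.25 + 0.08 + 0.20 + 0.20 + 0.23 + 0.10 = 1.06
D = 1 − ½ × 1.06 = 1 − 0.530 = 0.4700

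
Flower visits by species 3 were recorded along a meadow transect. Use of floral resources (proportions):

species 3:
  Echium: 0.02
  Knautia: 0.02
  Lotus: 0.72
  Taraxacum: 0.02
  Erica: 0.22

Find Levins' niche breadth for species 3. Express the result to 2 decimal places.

1.76

Σpᵢ² = 0.02² + 0.02² + 0.72² + 0.02² + 0.22² = 0.0004 + 0.0004 + 0.5184 + 0.0004 + 0.0484 = 0.5680
B = 1 / 0.5680 = 1.7606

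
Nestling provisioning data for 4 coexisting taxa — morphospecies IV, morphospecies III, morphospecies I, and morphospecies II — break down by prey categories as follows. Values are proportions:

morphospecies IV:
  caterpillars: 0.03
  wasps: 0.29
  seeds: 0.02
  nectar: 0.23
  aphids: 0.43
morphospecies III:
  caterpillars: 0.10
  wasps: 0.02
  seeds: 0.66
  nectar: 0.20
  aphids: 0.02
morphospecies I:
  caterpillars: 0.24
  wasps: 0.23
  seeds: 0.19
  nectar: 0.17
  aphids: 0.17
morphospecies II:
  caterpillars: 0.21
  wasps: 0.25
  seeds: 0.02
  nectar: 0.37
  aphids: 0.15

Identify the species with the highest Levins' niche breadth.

Σp_IVᵢ² = 0.03² + 0.29² + 0.02² + 0.23² + 0.43² = 0.0009 + 0.0841 + 0.0004 + 0.0529 + 0.1849 = 0.3232
B_IV = 1 / 0.3232 = 3.0941
Σp_IIIᵢ² = 0.10² + 0.02² + 0.66² + 0.20² + 0.02² = 0.0100 + 0.0004 + 0.4356 + 0.0400 + 0.0004 = 0.4864
B_III = 1 / 0.4864 = 2.0559
Σp_Iᵢ² = 0.24² + 0.23² + 0.19² + 0.17² + 0.17² = 0.0576 + 0.0529 + 0.0361 + 0.0289 + 0.0289 = 0.2044
B_I = 1 / 0.2044 = 4.8924
Σp_IIᵢ² = 0.21² + 0.25² + 0.02² + 0.37² + 0.15² = 0.0441 + 0.0625 + 0.0004 + 0.1369 + 0.0225 = 0.2664
B_II = 1 / 0.2664 = 3.7538
Highest B → broadest niche (most generalist): morphospecies I (B = 4.89).

morphospecies I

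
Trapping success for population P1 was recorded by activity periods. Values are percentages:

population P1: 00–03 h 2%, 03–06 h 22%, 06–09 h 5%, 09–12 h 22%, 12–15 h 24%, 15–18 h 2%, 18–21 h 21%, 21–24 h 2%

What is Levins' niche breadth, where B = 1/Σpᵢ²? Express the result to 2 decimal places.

4.95

Convert percentages to proportions (divide by 100).
Σpᵢ² = 0.02² + 0.22² + 0.05² + 0.22² + 0.24² + 0.02² + 0.21² + 0.02² = 0.0004 + 0.0484 + 0.0025 + 0.0484 + 0.0576 + 0.0004 + 0.0441 + 0.0004 = 0.2022
B = 1 / 0.2022 = 4.9456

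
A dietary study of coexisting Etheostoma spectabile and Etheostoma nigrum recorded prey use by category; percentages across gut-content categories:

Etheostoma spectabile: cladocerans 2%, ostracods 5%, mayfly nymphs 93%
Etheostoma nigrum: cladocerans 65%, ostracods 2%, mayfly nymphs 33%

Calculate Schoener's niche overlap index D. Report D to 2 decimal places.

0.37

Convert percentages to proportions (divide by 100).
Σ|p₁ᵢ − p₂ᵢ| = 0.63 + 0.03 + 0.60 = 1.26
D = 1 − ½ × 1.26 = 1 − 0.630 = 0.3700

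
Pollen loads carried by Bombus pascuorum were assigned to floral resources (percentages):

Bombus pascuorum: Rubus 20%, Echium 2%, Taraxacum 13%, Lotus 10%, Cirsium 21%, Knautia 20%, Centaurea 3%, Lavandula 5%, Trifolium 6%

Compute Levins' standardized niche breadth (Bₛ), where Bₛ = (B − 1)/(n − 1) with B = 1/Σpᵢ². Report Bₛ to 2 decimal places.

Convert percentages to proportions (divide by 100).
Σpᵢ² = 0.20² + 0.02² + 0.13² + 0.10² + 0.21² + 0.20² + 0.03² + 0.05² + 0.06² = 0.0400 + 0.0004 + 0.0169 + 0.0100 + 0.0441 + 0.0400 + 0.0009 + 0.0025 + 0.0036 = 0.1584
B = 1 / 0.1584 = 6.3131
Bₛ = (B − 1)/(n − 1) = (6.3131 − 1)/(9 − 1) = 5.3131/8 = 0.6641

0.66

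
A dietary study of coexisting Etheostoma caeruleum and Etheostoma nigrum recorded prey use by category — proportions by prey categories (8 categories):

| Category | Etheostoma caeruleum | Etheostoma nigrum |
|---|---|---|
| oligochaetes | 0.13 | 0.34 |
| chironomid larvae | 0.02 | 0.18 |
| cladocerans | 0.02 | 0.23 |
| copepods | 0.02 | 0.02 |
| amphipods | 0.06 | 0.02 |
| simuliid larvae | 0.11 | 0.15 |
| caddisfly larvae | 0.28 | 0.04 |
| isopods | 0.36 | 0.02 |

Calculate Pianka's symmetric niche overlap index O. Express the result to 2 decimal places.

Σ p₁ᵢp₂ᵢ = 0.0442 + 0.0036 + 0.0046 + 0.0004 + 0.0012 + 0.0165 + 0.0112 + 0.0072 = 0.0889
Σp_1ᵢ² = 0.13² + 0.02² + 0.02² + 0.02² + 0.06² + 0.11² + 0.28² + 0.36² = 0.0169 + 0.0004 + 0.0004 + 0.0004 + 0.0036 + 0.0121 + 0.0784 + 0.1296 = 0.2418
Σp_2ᵢ² = 0.34² + 0.18² + 0.23² + 0.02² + 0.02² + 0.15² + 0.04² + 0.02² = 0.1156 + 0.0324 + 0.0529 + 0.0004 + 0.0004 + 0.0225 + 0.0016 + 0.0004 = 0.2262
O = 0.0889 / √(0.2418 × 0.2262) = 0.0889 / 0.23387 = 0.3801

0.38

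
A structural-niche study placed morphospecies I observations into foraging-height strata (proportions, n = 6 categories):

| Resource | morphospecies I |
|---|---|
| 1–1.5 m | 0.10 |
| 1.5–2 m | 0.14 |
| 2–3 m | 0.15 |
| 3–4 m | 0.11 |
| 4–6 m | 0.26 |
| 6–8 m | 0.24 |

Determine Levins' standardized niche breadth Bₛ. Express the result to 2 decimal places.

Σpᵢ² = 0.10² + 0.14² + 0.15² + 0.11² + 0.26² + 0.24² = 0.0100 + 0.0196 + 0.0225 + 0.0121 + 0.0676 + 0.0576 = 0.1894
B = 1 / 0.1894 = 5.2798
Bₛ = (B − 1)/(n − 1) = (5.2798 − 1)/(6 − 1) = 4.2798/5 = 0.8560

0.86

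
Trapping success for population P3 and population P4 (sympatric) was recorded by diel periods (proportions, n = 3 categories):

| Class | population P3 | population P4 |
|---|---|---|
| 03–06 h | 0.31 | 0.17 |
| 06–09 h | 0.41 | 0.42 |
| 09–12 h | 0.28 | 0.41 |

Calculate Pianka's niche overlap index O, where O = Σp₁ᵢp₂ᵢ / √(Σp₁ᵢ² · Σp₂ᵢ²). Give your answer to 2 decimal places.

0.95

Σ p₁ᵢp₂ᵢ = 0.0527 + 0.1722 + 0.1148 = 0.3397
Σp_1ᵢ² = 0.31² + 0.41² + 0.28² = 0.0961 + 0.1681 + 0.0784 = 0.3426
Σp_2ᵢ² = 0.17² + 0.42² + 0.41² = 0.0289 + 0.1764 + 0.1681 = 0.3734
O = 0.3397 / √(0.3426 × 0.3734) = 0.3397 / 0.35767 = 0.9498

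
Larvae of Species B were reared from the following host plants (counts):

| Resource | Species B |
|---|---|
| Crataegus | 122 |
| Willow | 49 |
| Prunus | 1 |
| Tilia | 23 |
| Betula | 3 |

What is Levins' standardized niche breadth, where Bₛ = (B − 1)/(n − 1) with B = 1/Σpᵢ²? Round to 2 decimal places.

Proportions for Species B (n=198): 122/198=0.6162, 49/198=0.2475, 1/198=0.0051, 23/198=0.1162, 3/198=0.0152
Σpᵢ² = 0.6162² + 0.2475² + 0.0051² + 0.1162² + 0.0152² = 0.379702 + 0.061256 + 0.000026 + 0.013502 + 0.000231 = 0.454717
B = 1 / 0.454717 = 2.1992
Bₛ = (B − 1)/(n − 1) = (2.1992 − 1)/(5 − 1) = 1.1992/4 = 0.2998

0.30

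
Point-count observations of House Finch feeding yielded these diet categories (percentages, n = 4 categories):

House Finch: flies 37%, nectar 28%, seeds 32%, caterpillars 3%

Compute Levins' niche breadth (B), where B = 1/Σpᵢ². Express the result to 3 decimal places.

Convert percentages to proportions (divide by 100).
Σpᵢ² = 0.37² + 0.28² + 0.32² + 0.03² = 0.1369 + 0.0784 + 0.1024 + 0.0009 = 0.3186
B = 1 / 0.3186 = 3.13873

3.139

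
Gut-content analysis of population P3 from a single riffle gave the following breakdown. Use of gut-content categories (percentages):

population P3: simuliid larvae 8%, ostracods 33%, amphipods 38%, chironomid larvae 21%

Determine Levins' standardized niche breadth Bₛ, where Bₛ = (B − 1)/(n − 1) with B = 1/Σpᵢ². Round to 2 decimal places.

0.76

Convert percentages to proportions (divide by 100).
Σpᵢ² = 0.08² + 0.33² + 0.38² + 0.21² = 0.0064 + 0.1089 + 0.1444 + 0.0441 = 0.3038
B = 1 / 0.3038 = 3.2916
Bₛ = (B − 1)/(n − 1) = (3.2916 − 1)/(4 − 1) = 2.2916/3 = 0.7639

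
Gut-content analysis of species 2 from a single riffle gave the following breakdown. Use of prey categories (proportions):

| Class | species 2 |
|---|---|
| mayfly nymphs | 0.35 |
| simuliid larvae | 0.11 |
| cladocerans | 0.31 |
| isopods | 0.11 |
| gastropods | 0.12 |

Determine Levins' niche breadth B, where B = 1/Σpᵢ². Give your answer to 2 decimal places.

Σpᵢ² = 0.35² + 0.11² + 0.31² + 0.11² + 0.12² = 0.1225 + 0.0121 + 0.0961 + 0.0121 + 0.0144 = 0.2572
B = 1 / 0.2572 = 3.8880

3.89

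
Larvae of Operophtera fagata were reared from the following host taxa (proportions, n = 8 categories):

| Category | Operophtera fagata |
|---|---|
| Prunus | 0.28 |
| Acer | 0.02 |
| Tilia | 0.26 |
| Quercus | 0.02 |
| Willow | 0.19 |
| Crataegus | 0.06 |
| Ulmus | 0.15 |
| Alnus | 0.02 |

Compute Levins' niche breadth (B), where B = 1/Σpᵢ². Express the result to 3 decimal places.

Σpᵢ² = 0.28² + 0.02² + 0.26² + 0.02² + 0.19² + 0.06² + 0.15² + 0.02² = 0.0784 + 0.0004 + 0.0676 + 0.0004 + 0.0361 + 0.0036 + 0.0225 + 0.0004 = 0.2094
B = 1 / 0.2094 = 4.77555

4.776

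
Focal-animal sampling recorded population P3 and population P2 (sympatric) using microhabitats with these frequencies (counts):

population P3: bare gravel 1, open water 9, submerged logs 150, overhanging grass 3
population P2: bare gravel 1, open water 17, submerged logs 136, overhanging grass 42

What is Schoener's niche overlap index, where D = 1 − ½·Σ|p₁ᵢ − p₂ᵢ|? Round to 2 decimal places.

0.77

Proportions for population P3 (n=163): 1/163=0.0061, 9/163=0.0552, 150/163=0.9202, 3/163=0.0184
Proportions for population P2 (n=196): 1/196=0.0051, 17/196=0.0867, 136/196=0.6939, 42/196=0.2143
Σ|p₁ᵢ − p₂ᵢ| = 0.0010 + 0.0315 + 0.2263 + 0.1959 = 0.4547
D = 1 − ½ × 0.4547 = 1 − 0.22735 = 0.77265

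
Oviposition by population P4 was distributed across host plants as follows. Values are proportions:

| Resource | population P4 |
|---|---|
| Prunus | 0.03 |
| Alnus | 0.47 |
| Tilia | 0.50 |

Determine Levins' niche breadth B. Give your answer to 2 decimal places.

2.12

Σpᵢ² = 0.03² + 0.47² + 0.50² = 0.0009 + 0.2209 + 0.2500 = 0.4718
B = 1 / 0.4718 = 2.1195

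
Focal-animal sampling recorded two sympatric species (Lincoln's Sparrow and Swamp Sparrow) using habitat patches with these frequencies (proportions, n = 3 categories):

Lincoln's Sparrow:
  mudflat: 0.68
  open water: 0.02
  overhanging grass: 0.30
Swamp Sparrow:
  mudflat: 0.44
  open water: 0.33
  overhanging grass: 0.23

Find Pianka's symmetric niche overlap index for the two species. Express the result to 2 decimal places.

Σ p₁ᵢp₂ᵢ = 0.2992 + 0.0066 + 0.0690 = 0.3748
Σp_1ᵢ² = 0.68² + 0.02² + 0.30² = 0.4624 + 0.0004 + 0.0900 = 0.5528
Σp_2ᵢ² = 0.44² + 0.33² + 0.23² = 0.1936 + 0.1089 + 0.0529 = 0.3554
O = 0.3748 / √(0.5528 × 0.3554) = 0.3748 / 0.44324 = 0.8456

0.85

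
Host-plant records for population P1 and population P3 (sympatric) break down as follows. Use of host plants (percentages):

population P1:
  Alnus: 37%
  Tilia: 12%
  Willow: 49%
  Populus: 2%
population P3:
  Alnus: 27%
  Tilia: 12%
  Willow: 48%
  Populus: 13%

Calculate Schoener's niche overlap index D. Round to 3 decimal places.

Convert percentages to proportions (divide by 100).
Σ|p₁ᵢ − p₂ᵢ| = 0.10 + 0.00 + 0.01 + 0.11 = 0.22
D = 1 − ½ × 0.22 = 1 − 0.110 = 0.89000

0.890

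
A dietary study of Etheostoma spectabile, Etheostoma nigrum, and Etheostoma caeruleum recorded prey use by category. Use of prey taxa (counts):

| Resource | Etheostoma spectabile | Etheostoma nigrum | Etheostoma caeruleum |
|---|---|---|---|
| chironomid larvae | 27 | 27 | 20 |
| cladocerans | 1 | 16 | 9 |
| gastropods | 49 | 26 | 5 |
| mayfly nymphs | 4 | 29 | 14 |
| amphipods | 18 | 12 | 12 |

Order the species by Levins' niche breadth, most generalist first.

Etheostoma nigrum > Etheostoma caeruleum > Etheostoma spectabile

Proportions for Etheostoma spectabile (n=99): 27/99=0.2727, 1/99=0.0101, 49/99=0.4949, 4/99=0.0404, 18/99=0.1818
Proportions for Etheostoma nigrum (n=110): 27/110=0.2455, 16/110=0.1455, 26/110=0.2364, 29/110=0.2636, 12/110=0.1091
Proportions for Etheostoma caeruleum (n=60): 20/60=0.3333, 9/60=0.1500, 5/60=0.0833, 14/60=0.2333, 12/60=0.2000
Σp_specᵢ² = 0.2727² + 0.0101² + 0.4949² + 0.0404² + 0.1818² = 0.074365 + 0.000102 + 0.244926 + 0.001632 + 0.033051 = 0.354076
B_spec = 1 / 0.354076 = 2.8243
Σp_nigrᵢ² = 0.2455² + 0.1455² + 0.2364² + 0.2636² + 0.1091² = 0.060270 + 0.021170 + 0.055885 + 0.069485 + 0.011903 = 0.218713
B_nigr = 1 / 0.218713 = 4.5722
Σp_caerᵢ² = 0.3333² + 0.1500² + 0.0833² + 0.2333² + 0.2000² = 0.111089 + 0.022500 + 0.006939 + 0.054429 + 0.040000 = 0.234957
B_caer = 1 / 0.234957 = 4.2561
Ranking by B (broadest → narrowest): Etheostoma nigrum (4.57) > Etheostoma caeruleum (4.26) > Etheostoma spectabile (2.82)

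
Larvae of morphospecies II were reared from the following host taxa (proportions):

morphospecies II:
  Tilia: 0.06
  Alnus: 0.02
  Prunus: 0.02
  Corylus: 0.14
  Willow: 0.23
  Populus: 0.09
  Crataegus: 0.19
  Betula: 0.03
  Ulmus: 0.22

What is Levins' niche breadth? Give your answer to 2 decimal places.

Σpᵢ² = 0.06² + 0.02² + 0.02² + 0.14² + 0.23² + 0.09² + 0.19² + 0.03² + 0.22² = 0.0036 + 0.0004 + 0.0004 + 0.0196 + 0.0529 + 0.0081 + 0.0361 + 0.0009 + 0.0484 = 0.1704
B = 1 / 0.1704 = 5.8685

5.87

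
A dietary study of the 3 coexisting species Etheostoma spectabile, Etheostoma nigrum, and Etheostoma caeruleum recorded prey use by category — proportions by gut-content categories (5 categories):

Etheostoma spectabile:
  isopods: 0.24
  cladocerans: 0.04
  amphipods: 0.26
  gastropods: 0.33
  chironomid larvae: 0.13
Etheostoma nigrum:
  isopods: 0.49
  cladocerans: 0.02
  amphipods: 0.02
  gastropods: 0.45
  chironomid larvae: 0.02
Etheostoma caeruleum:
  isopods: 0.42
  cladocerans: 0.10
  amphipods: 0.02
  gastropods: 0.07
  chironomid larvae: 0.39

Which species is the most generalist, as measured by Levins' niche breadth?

Σp_specᵢ² = 0.24² + 0.04² + 0.26² + 0.33² + 0.13² = 0.0576 + 0.0016 + 0.0676 + 0.1089 + 0.0169 = 0.2526
B_spec = 1 / 0.2526 = 3.9588
Σp_nigrᵢ² = 0.49² + 0.02² + 0.02² + 0.45² + 0.02² = 0.2401 + 0.0004 + 0.0004 + 0.2025 + 0.0004 = 0.4438
B_nigr = 1 / 0.4438 = 2.2533
Σp_caerᵢ² = 0.42² + 0.10² + 0.02² + 0.07² + 0.39² = 0.1764 + 0.0100 + 0.0004 + 0.0049 + 0.1521 = 0.3438
B_caer = 1 / 0.3438 = 2.9087
Highest B → broadest niche (most generalist): Etheostoma spectabile (B = 3.96).

Etheostoma spectabile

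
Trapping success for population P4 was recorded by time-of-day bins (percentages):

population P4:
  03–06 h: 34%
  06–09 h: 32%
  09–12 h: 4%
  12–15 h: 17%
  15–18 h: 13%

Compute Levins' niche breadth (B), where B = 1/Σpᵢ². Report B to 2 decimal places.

3.77

Convert percentages to proportions (divide by 100).
Σpᵢ² = 0.34² + 0.32² + 0.04² + 0.17² + 0.13² = 0.1156 + 0.1024 + 0.0016 + 0.0289 + 0.0169 = 0.2654
B = 1 / 0.2654 = 3.7679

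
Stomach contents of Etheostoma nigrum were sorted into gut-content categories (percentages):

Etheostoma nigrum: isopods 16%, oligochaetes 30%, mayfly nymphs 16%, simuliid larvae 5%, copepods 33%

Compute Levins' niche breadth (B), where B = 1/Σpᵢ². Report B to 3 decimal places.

Convert percentages to proportions (divide by 100).
Σpᵢ² = 0.16² + 0.30² + 0.16² + 0.05² + 0.33² = 0.0256 + 0.0900 + 0.0256 + 0.0025 + 0.1089 = 0.2526
B = 1 / 0.2526 = 3.95883

3.959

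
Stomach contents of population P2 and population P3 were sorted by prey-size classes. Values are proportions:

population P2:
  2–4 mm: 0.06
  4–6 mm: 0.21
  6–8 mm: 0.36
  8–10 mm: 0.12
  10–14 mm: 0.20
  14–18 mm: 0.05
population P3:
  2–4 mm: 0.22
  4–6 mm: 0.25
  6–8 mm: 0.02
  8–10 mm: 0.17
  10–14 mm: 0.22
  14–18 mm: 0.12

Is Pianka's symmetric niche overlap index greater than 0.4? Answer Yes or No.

Σ p₁ᵢp₂ᵢ = 0.0132 + 0.0525 + 0.0072 + 0.0204 + 0.0440 + 0.0060 = 0.1433
Σp_1ᵢ² = 0.06² + 0.21² + 0.36² + 0.12² + 0.20² + 0.05² = 0.0036 + 0.0441 + 0.1296 + 0.0144 + 0.0400 + 0.0025 = 0.2342
Σp_2ᵢ² = 0.22² + 0.25² + 0.02² + 0.17² + 0.22² + 0.12² = 0.0484 + 0.0625 + 0.0004 + 0.0289 + 0.0484 + 0.0144 = 0.2030
O = 0.1433 / √(0.2342 × 0.2030) = 0.1433 / 0.21804 = 0.6572
O = 0.6572 > 0.4 → Yes.

Yes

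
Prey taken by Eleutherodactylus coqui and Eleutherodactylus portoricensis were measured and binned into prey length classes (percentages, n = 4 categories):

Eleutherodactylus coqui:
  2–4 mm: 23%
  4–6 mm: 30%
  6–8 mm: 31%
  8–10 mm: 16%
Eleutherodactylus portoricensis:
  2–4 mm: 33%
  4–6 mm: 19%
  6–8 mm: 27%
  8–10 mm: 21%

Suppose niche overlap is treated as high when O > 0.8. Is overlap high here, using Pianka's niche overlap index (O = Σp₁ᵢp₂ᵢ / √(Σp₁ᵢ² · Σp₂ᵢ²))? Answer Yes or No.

Yes

Convert percentages to proportions (divide by 100).
Σ p₁ᵢp₂ᵢ = 0.0759 + 0.0570 + 0.0837 + 0.0336 = 0.2502
Σp_1ᵢ² = 0.23² + 0.30² + 0.31² + 0.16² = 0.0529 + 0.0900 + 0.0961 + 0.0256 = 0.2646
Σp_2ᵢ² = 0.33² + 0.19² + 0.27² + 0.21² = 0.1089 + 0.0361 + 0.0729 + 0.0441 = 0.2620
O = 0.2502 / √(0.2646 × 0.2620) = 0.2502 / 0.26330 = 0.9502
O = 0.9502 > 0.8 → Yes.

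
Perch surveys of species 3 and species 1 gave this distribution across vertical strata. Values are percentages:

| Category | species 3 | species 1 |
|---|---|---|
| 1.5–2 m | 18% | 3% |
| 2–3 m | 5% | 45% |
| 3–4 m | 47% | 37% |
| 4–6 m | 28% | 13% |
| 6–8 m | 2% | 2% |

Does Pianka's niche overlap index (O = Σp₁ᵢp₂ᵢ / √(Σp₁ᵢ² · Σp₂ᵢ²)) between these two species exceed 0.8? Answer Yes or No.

Convert percentages to proportions (divide by 100).
Σ p₁ᵢp₂ᵢ = 0.0054 + 0.0225 + 0.1739 + 0.0364 + 0.0004 = 0.2386
Σp_1ᵢ² = 0.18² + 0.05² + 0.47² + 0.28² + 0.02² = 0.0324 + 0.0025 + 0.2209 + 0.0784 + 0.0004 = 0.3346
Σp_2ᵢ² = 0.03² + 0.45² + 0.37² + 0.13² + 0.02² = 0.0009 + 0.2025 + 0.1369 + 0.0169 + 0.0004 = 0.3576
O = 0.2386 / √(0.3346 × 0.3576) = 0.2386 / 0.34591 = 0.6898
O = 0.6898 < 0.8 → No.

No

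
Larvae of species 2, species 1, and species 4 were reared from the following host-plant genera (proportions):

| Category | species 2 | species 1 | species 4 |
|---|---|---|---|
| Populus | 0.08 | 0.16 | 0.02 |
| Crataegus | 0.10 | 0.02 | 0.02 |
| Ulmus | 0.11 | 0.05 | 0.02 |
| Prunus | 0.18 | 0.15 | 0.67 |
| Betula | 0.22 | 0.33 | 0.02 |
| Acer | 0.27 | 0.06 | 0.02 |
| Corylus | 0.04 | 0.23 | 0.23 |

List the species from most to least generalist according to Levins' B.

species 2 > species 1 > species 4

Σp_2ᵢ² = 0.08² + 0.10² + 0.11² + 0.18² + 0.22² + 0.27² + 0.04² = 0.0064 + 0.0100 + 0.0121 + 0.0324 + 0.0484 + 0.0729 + 0.0016 = 0.1838
B_2 = 1 / 0.1838 = 5.4407
Σp_1ᵢ² = 0.16² + 0.02² + 0.05² + 0.15² + 0.33² + 0.06² + 0.23² = 0.0256 + 0.0004 + 0.0025 + 0.0225 + 0.1089 + 0.0036 + 0.0529 = 0.2164
B_1 = 1 / 0.2164 = 4.6211
Σp_4ᵢ² = 0.02² + 0.02² + 0.02² + 0.67² + 0.02² + 0.02² + 0.23² = 0.0004 + 0.0004 + 0.0004 + 0.4489 + 0.0004 + 0.0004 + 0.0529 = 0.5038
B_4 = 1 / 0.5038 = 1.9849
Ranking by B (broadest → narrowest): species 2 (5.44) > species 1 (4.62) > species 4 (1.98)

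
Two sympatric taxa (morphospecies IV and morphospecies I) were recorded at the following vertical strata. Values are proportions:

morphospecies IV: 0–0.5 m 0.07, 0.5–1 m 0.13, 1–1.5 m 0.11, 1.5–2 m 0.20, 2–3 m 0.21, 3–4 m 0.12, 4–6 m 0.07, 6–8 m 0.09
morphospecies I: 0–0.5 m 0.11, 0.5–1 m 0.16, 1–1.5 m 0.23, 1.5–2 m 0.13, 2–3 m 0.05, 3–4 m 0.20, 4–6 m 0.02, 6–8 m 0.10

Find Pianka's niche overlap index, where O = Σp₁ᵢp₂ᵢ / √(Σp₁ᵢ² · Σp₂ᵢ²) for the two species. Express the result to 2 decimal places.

Σ p₁ᵢp₂ᵢ = 0.0077 + 0.0208 + 0.0253 + 0.0260 + 0.0105 + 0.0240 + 0.0014 + 0.0090 = 0.1247
Σp_1ᵢ² = 0.07² + 0.13² + 0.11² + 0.20² + 0.21² + 0.12² + 0.07² + 0.09² = 0.0049 + 0.0169 + 0.0121 + 0.0400 + 0.0441 + 0.0144 + 0.0049 + 0.0081 = 0.1454
Σp_2ᵢ² = 0.11² + 0.16² + 0.23² + 0.13² + 0.05² + 0.20² + 0.02² + 0.10² = 0.0121 + 0.0256 + 0.0529 + 0.0169 + 0.0025 + 0.0400 + 0.0004 + 0.0100 = 0.1604
O = 0.1247 / √(0.1454 × 0.1604) = 0.1247 / 0.15272 = 0.8165

0.82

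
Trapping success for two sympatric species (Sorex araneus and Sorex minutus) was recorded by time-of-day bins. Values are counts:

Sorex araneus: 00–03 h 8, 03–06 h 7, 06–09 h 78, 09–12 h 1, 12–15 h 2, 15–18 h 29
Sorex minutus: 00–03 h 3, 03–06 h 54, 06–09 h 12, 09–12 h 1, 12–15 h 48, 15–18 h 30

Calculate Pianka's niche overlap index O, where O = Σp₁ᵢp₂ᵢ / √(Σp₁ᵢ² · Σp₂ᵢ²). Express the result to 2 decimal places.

0.35

Proportions for Sorex araneus (n=125): 8/125=0.0640, 7/125=0.0560, 78/125=0.6240, 1/125=0.0080, 2/125=0.0160, 29/125=0.2320
Proportions for Sorex minutus (n=148): 3/148=0.0203, 54/148=0.3649, 12/148=0.0811, 1/148=0.0068, 48/148=0.3243, 30/148=0.2027
Σ p₁ᵢp₂ᵢ = 0.001299 + 0.020434 + 0.050606 + 0.000054 + 0.005189 + 0.047026 = 0.124608
Σp_1ᵢ² = 0.0640² + 0.0560² + 0.6240² + 0.0080² + 0.0160² + 0.2320² = 0.004096 + 0.003136 + 0.389376 + 0.000064 + 0.000256 + 0.053824 = 0.450752
Σp_2ᵢ² = 0.0203² + 0.3649² + 0.0811² + 0.0068² + 0.3243² + 0.2027² = 0.000412 + 0.133152 + 0.006577 + 0.000046 + 0.105170 + 0.041087 = 0.286444
O = 0.124608 / √(0.450752 × 0.286444) = 0.124608 / 0.3593260 = 0.3468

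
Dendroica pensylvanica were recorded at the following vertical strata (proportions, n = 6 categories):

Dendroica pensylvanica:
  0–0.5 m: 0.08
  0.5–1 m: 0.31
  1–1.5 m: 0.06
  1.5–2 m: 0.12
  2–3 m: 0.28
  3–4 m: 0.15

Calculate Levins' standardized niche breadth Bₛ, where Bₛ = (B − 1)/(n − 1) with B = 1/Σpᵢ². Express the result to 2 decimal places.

Σpᵢ² = 0.08² + 0.31² + 0.06² + 0.12² + 0.28² + 0.15² = 0.0064 + 0.0961 + 0.0036 + 0.0144 + 0.0784 + 0.0225 = 0.2214
B = 1 / 0.2214 = 4.5167
Bₛ = (B − 1)/(n − 1) = (4.5167 − 1)/(6 − 1) = 3.5167/5 = 0.7033

0.70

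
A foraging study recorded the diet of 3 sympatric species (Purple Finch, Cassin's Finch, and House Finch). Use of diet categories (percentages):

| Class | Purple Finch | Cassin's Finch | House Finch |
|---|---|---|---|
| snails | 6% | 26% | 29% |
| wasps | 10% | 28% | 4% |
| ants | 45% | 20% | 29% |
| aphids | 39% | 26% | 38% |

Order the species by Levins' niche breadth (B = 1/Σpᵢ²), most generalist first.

Convert percentages to proportions (divide by 100).
Σp_Purpᵢ² = 0.06² + 0.10² + 0.45² + 0.39² = 0.0036 + 0.0100 + 0.2025 + 0.1521 = 0.3682
B_Purp = 1 / 0.3682 = 2.7159
Σp_Cassᵢ² = 0.26² + 0.28² + 0.20² + 0.26² = 0.0676 + 0.0784 + 0.0400 + 0.0676 = 0.2536
B_Cass = 1 / 0.2536 = 3.9432
Σp_Housᵢ² = 0.29² + 0.04² + 0.29² + 0.38² = 0.0841 + 0.0016 + 0.0841 + 0.1444 = 0.3142
B_Hous = 1 / 0.3142 = 3.1827
Ranking by B (broadest → narrowest): Cassin's Finch (3.94) > House Finch (3.18) > Purple Finch (2.72)

Cassin's Finch > House Finch > Purple Finch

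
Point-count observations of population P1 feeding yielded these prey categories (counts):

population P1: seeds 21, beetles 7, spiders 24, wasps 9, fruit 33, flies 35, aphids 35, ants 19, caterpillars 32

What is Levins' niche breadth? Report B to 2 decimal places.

Proportions for population P1 (n=215): 21/215=0.0977, 7/215=0.0326, 24/215=0.1116, 9/215=0.0419, 33/215=0.1535, 35/215=0.1628, 35/215=0.1628, 19/215=0.0884, 32/215=0.1488
Σpᵢ² = 0.0977² + 0.0326² + 0.1116² + 0.0419² + 0.1535² + 0.1628² + 0.1628² + 0.0884² + 0.1488² = 0.009545 + 0.001063 + 0.012455 + 0.001756 + 0.023562 + 0.026504 + 0.026504 + 0.007815 + 0.022141 = 0.131345
B = 1 / 0.131345 = 7.6135

7.61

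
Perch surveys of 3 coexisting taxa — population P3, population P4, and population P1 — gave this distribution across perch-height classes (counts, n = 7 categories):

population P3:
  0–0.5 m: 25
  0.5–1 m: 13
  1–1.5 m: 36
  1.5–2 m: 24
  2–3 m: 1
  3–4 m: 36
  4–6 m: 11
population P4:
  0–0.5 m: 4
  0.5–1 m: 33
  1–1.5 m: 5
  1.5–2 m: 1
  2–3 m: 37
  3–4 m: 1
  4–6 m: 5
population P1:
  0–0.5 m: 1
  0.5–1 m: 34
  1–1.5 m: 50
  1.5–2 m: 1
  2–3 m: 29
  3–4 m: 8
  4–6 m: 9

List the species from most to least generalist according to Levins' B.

Proportions for population P3 (n=146): 25/146=0.1712, 13/146=0.0890, 36/146=0.2466, 24/146=0.1644, 1/146=0.0068, 36/146=0.2466, 11/146=0.0753
Proportions for population P4 (n=86): 4/86=0.0465, 33/86=0.3837, 5/86=0.0581, 1/86=0.0116, 37/86=0.4302, 1/86=0.0116, 5/86=0.0581
Proportions for population P1 (n=132): 1/132=0.0076, 34/132=0.2576, 50/132=0.3788, 1/132=0.0076, 29/132=0.2197, 8/132=0.0606, 9/132=0.0682
Σp_P3ᵢ² = 0.1712² + 0.0890² + 0.2466² + 0.1644² + 0.0068² + 0.2466² + 0.0753² = 0.029309 + 0.007921 + 0.060812 + 0.027027 + 0.000046 + 0.060812 + 0.005670 = 0.191597
B_P3 = 1 / 0.191597 = 5.2193
Σp_P4ᵢ² = 0.0465² + 0.3837² + 0.0581² + 0.0116² + 0.4302² + 0.0116² + 0.0581² = 0.002162 + 0.147226 + 0.003376 + 0.000135 + 0.185072 + 0.000135 + 0.003376 = 0.341482
B_P4 = 1 / 0.341482 = 2.9284
Σp_P1ᵢ² = 0.0076² + 0.2576² + 0.3788² + 0.0076² + 0.2197² + 0.0606² + 0.0682² = 0.000058 + 0.066358 + 0.143489 + 0.000058 + 0.048268 + 0.003672 + 0.004651 = 0.266554
B_P1 = 1 / 0.266554 = 3.7516
Ranking by B (broadest → narrowest): population P3 (5.22) > population P1 (3.75) > population P4 (2.93)

population P3 > population P1 > population P4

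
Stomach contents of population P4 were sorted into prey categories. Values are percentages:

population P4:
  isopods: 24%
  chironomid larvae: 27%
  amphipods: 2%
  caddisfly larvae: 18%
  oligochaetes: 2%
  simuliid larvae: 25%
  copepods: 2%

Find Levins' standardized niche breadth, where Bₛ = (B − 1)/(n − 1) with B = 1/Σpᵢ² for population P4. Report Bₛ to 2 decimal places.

0.57

Convert percentages to proportions (divide by 100).
Σpᵢ² = 0.24² + 0.27² + 0.02² + 0.18² + 0.02² + 0.25² + 0.02² = 0.0576 + 0.0729 + 0.0004 + 0.0324 + 0.0004 + 0.0625 + 0.0004 = 0.2266
B = 1 / 0.2266 = 4.4131
Bₛ = (B − 1)/(n − 1) = (4.4131 − 1)/(7 − 1) = 3.4131/6 = 0.5689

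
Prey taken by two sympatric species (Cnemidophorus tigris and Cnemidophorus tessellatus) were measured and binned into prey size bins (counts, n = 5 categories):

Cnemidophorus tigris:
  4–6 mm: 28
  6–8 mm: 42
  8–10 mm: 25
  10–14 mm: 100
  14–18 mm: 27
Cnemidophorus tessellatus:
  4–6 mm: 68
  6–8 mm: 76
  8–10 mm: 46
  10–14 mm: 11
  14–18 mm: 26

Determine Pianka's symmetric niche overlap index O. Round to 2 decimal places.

Proportions for Cnemidophorus tigris (n=222): 28/222=0.1261, 42/222=0.1892, 25/222=0.1126, 100/222=0.4505, 27/222=0.1216
Proportions for Cnemidophorus tessellatus (n=227): 68/227=0.2996, 76/227=0.3348, 46/227=0.2026, 11/227=0.0485, 26/227=0.1145
Σ p₁ᵢp₂ᵢ = 0.037780 + 0.063344 + 0.022813 + 0.021849 + 0.013923 = 0.159709
Σp_1ᵢ² = 0.1261² + 0.1892² + 0.1126² + 0.4505² + 0.1216² = 0.015901 + 0.035797 + 0.012679 + 0.202950 + 0.014787 = 0.282114
Σp_2ᵢ² = 0.2996² + 0.3348² + 0.2026² + 0.0485² + 0.1145² = 0.089760 + 0.112091 + 0.041047 + 0.002352 + 0.013110 = 0.258360
O = 0.159709 / √(0.282114 × 0.258360) = 0.159709 / 0.2699759 = 0.5916

0.59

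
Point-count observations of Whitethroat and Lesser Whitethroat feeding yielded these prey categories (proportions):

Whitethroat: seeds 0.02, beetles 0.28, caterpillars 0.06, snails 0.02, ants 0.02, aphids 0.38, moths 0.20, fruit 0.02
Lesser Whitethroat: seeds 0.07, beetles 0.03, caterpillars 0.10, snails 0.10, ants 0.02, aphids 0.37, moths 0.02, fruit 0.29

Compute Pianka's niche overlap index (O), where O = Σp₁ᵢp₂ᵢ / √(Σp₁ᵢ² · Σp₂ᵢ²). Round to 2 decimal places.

0.65

Σ p₁ᵢp₂ᵢ = 0.0014 + 0.0084 + 0.0060 + 0.0020 + 0.0004 + 0.1406 + 0.0040 + 0.0058 = 0.1686
Σp_1ᵢ² = 0.02² + 0.28² + 0.06² + 0.02² + 0.02² + 0.38² + 0.20² + 0.02² = 0.0004 + 0.0784 + 0.0036 + 0.0004 + 0.0004 + 0.1444 + 0.0400 + 0.0004 = 0.2680
Σp_2ᵢ² = 0.07² + 0.03² + 0.10² + 0.10² + 0.02² + 0.37² + 0.02² + 0.29² = 0.0049 + 0.0009 + 0.0100 + 0.0100 + 0.0004 + 0.1369 + 0.0004 + 0.0841 = 0.2476
O = 0.1686 / √(0.2680 × 0.2476) = 0.1686 / 0.25760 = 0.6545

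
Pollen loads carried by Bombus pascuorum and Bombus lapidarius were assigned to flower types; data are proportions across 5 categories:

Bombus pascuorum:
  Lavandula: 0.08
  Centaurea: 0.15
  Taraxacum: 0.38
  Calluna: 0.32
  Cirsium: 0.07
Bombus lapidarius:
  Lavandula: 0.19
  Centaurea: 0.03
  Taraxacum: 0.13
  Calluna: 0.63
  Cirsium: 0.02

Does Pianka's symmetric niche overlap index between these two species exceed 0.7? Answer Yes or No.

Σ p₁ᵢp₂ᵢ = 0.0152 + 0.0045 + 0.0494 + 0.2016 + 0.0014 = 0.2721
Σp_1ᵢ² = 0.08² + 0.15² + 0.38² + 0.32² + 0.07² = 0.0064 + 0.0225 + 0.1444 + 0.1024 + 0.0049 = 0.2806
Σp_2ᵢ² = 0.19² + 0.03² + 0.13² + 0.63² + 0.02² = 0.0361 + 0.0009 + 0.0169 + 0.3969 + 0.0004 = 0.4512
O = 0.2721 / √(0.2806 × 0.4512) = 0.2721 / 0.35582 = 0.7647
O = 0.7647 > 0.7 → Yes.

Yes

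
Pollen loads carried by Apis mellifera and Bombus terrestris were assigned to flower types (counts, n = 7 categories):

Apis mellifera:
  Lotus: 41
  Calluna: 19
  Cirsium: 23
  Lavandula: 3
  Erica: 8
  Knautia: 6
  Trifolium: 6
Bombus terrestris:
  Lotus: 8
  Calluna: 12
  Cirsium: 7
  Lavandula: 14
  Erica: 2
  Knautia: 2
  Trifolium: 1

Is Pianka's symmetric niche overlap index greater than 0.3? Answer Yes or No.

Proportions for Apis mellifera (n=106): 41/106=0.3868, 19/106=0.1792, 23/106=0.2170, 3/106=0.0283, 8/106=0.0755, 6/106=0.0566, 6/106=0.0566
Proportions for Bombus terrestris (n=46): 8/46=0.1739, 12/46=0.2609, 7/46=0.1522, 14/46=0.3043, 2/46=0.0435, 2/46=0.0435, 1/46=0.0217
Σ p₁ᵢp₂ᵢ = 0.067265 + 0.046753 + 0.033027 + 0.008612 + 0.003284 + 0.002462 + 0.001228 = 0.162631
Σp_1ᵢ² = 0.3868² + 0.1792² + 0.2170² + 0.0283² + 0.0755² + 0.0566² + 0.0566² = 0.149614 + 0.032113 + 0.047089 + 0.000801 + 0.005700 + 0.003204 + 0.003204 = 0.241725
Σp_2ᵢ² = 0.1739² + 0.2609² + 0.1522² + 0.3043² + 0.0435² + 0.0435² + 0.0217² = 0.030241 + 0.068069 + 0.023165 + 0.092598 + 0.001892 + 0.001892 + 0.000471 = 0.218328
O = 0.162631 / √(0.241725 × 0.218328) = 0.162631 / 0.2297288 = 0.7079
O = 0.7079 > 0.3 → Yes.

Yes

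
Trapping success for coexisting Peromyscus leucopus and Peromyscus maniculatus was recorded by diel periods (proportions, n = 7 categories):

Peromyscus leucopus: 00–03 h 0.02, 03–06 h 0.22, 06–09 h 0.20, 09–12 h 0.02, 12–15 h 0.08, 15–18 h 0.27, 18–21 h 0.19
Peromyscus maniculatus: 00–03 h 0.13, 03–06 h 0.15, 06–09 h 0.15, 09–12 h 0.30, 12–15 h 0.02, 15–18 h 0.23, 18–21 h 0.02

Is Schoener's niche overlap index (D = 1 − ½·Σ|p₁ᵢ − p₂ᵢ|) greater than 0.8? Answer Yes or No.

Σ|p₁ᵢ − p₂ᵢ| = 0.11 + 0.07 + 0.05 + 0.28 + 0.06 + 0.04 + 0.17 = 0.78
D = 1 − ½ × 0.78 = 1 − 0.390 = 0.6100
D = 0.6100 < 0.8 → No.

No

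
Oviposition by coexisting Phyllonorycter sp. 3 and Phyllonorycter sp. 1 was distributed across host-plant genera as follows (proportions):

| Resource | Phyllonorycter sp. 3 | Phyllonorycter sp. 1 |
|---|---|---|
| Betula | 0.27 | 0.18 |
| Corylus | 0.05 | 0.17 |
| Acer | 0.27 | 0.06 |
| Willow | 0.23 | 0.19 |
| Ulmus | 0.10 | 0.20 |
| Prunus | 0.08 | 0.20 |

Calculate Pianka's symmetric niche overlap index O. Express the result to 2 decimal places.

Σ p₁ᵢp₂ᵢ = 0.0486 + 0.0085 + 0.0162 + 0.0437 + 0.0200 + 0.0160 = 0.1530
Σp_1ᵢ² = 0.27² + 0.05² + 0.27² + 0.23² + 0.10² + 0.08² = 0.0729 + 0.0025 + 0.0729 + 0.0529 + 0.0100 + 0.0064 = 0.2176
Σp_2ᵢ² = 0.18² + 0.17² + 0.06² + 0.19² + 0.20² + 0.20² = 0.0324 + 0.0289 + 0.0036 + 0.0361 + 0.0400 + 0.0400 = 0.1810
O = 0.1530 / √(0.2176 × 0.1810) = 0.1530 / 0.19846 = 0.7709

0.77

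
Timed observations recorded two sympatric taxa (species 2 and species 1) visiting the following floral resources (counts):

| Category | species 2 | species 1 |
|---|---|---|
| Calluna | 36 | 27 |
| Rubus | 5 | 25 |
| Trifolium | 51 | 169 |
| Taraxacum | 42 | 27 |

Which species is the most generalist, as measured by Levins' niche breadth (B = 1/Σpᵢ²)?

species 2

Proportions for species 2 (n=134): 36/134=0.2687, 5/134=0.0373, 51/134=0.3806, 42/134=0.3134
Proportions for species 1 (n=248): 27/248=0.1089, 25/248=0.1008, 169/248=0.6815, 27/248=0.1089
Σp_2ᵢ² = 0.2687² + 0.0373² + 0.3806² + 0.3134² = 0.072200 + 0.001391 + 0.144856 + 0.098220 = 0.316667
B_2 = 1 / 0.316667 = 3.1579
Σp_1ᵢ² = 0.1089² + 0.1008² + 0.6815² + 0.1089² = 0.011859 + 0.010161 + 0.464442 + 0.011859 = 0.498321
B_1 = 1 / 0.498321 = 2.0067
Highest B → broadest niche (most generalist): species 2 (B = 3.16).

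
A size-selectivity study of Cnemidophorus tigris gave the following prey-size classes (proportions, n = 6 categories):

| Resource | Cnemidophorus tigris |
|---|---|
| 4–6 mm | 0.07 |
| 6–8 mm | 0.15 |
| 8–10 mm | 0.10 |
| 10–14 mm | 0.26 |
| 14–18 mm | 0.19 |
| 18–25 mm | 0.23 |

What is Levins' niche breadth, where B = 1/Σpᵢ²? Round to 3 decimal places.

5.155

Σpᵢ² = 0.07² + 0.15² + 0.10² + 0.26² + 0.19² + 0.23² = 0.0049 + 0.0225 + 0.0100 + 0.0676 + 0.0361 + 0.0529 = 0.1940
B = 1 / 0.1940 = 5.15464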